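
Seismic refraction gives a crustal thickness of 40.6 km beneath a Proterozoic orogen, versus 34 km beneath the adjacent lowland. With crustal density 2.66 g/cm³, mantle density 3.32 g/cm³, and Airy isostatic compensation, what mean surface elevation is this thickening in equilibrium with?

Excess crust Δ = 40.6 km − 34 km = 6.6 km, split between elevation h and root r with h + r = Δ.
Airy balance ρ_c h = (ρ_m − ρ_c) r gives r = h ρ_c/(ρ_m − ρ_c), so h (1 + ρ_c/(ρ_m − ρ_c)) = Δ, i.e. h = Δ (ρ_m − ρ_c)/ρ_m.
h = 6.6 km × 0.66/3.32 = 1.31 km.

1.31 km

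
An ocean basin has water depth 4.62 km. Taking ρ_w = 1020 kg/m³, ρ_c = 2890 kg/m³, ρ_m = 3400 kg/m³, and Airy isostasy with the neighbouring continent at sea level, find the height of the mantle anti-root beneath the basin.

In Airy isostatic equilibrium: replacing crust with seawater at the top is compensated by replacing crust with mantle at the base: d (ρ_c − ρ_w) = a (ρ_m − ρ_c).
a = d (ρ_c − ρ_w)/(ρ_m − ρ_c) = 4.62 km × 1870/510 = 16.9 km.

16.9 km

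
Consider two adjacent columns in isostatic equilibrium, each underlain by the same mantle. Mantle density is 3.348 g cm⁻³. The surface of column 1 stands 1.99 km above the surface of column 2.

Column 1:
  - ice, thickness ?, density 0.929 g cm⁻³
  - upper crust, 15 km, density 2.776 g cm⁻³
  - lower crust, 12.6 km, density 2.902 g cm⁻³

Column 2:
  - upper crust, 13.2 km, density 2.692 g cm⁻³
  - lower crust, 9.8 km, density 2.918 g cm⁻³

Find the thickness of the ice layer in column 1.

Take the compensation level at the base of the deeper column (depth z_c below the surface of column 1) and equate Σ ρ_i t_i down to z_c; mantle fills any gap and the z_c terms cancel.
Column 1: x×0.929 + 15×2.776 + 12.6×2.902 + (z_c − 27.6 − x)×3.348
Column 2: 1.99×0 + 13.2×2.692 + 9.8×2.918 + (z_c − 1.99 − 23)×3.348
The z_c×3.348 term appears on both sides and cancels. Collect the known terms of each column as K = Σ(ρt)_known − 3.348 × (depth of known layers): K_1 = 78.2052 − 3.348×27.6 = −14.1996; K_2 = 64.1308 − 3.348×(1.99 + 23) = −19.53572.
Balance: K_1 − x×(3.348 − 0.929) = K_2, so x = (K_1 − K_2)/(3.348 − 0.929) = 5.33612/2.419 = 2.21 km.

2.21 km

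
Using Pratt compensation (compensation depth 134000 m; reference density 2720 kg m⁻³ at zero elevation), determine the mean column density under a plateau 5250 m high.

Pratt balance: ρ_ref D = ρ (D + h).
ρ = ρ_ref D/(D + h) = 2720 × 134000 m/(134000 m + 5250 m) = 2620 kg m⁻³.

2620 kg m⁻³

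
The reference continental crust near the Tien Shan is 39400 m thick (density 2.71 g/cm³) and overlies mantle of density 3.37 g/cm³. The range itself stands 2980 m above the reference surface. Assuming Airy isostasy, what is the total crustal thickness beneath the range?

54600 m

Root depth r = h ρ_c / (ρ_m − ρ_c) = 2980 m × 2.71 / 0.66 = 12240 m.
Total thickness = T + h + r = 39400 m + 2980 m + 12240 m = 54600 m.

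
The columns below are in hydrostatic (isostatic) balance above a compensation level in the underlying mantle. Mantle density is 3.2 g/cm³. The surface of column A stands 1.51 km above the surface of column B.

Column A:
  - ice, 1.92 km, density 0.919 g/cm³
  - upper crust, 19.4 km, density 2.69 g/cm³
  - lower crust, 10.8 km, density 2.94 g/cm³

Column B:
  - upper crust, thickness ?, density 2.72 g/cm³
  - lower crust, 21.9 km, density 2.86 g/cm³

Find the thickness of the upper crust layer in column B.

Take the compensation level at the base of the deeper column (depth z_c below the surface of column A) and equate Σ ρ_i t_i down to z_c; mantle fills any gap and the z_c terms cancel.
Column A: 1.92×0.919 + 19.4×2.69 + 10.8×2.94 + (z_c − 32.12)×3.2
Column B: 1.51×0 + x×2.72 + 21.9×2.86 + (z_c − 1.51 − 21.9 − x)×3.2
The z_c×3.2 term appears on both sides and cancels. Collect the known terms of each column as K = Σ(ρt)_known − 3.2 × (depth of known layers): K_A = 85.70248 − 3.2×32.12 = −17.08152; K_B = 62.634 − 3.2×(1.51 + 21.9) = −12.278.
Balance: K_A = K_B − x×(3.2 − 2.72), so x = (K_B − K_A)/(3.2 − 2.72) = 4.80352/0.48 = 10 km.

10 km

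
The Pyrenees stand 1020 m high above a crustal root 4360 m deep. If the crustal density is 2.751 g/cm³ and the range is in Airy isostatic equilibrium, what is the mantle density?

3.39 g/cm³

Airy balance: ρ_c h = (ρ_m − ρ_c) r → ρ_m = ρ_c (1 + h/r).
ρ_m = 2.751 × (1 + 1020 m/4360 m) = 3.39 g/cm³.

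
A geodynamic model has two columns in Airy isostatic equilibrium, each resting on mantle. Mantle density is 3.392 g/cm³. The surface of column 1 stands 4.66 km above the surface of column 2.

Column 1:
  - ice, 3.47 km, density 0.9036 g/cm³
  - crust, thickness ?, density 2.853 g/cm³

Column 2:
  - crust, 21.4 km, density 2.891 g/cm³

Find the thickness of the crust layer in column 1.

33.2 km

Take the compensation level at the base of the deeper column (depth z_c below the surface of column 1) and equate Σ ρ_i t_i down to z_c; mantle fills any gap and the z_c terms cancel.
Column 1: 3.47×0.9036 + x×2.853 + (z_c − 3.47 − x)×3.392
Column 2: 4.66×0 + 21.4×2.891 + (z_c − 4.66 − 21.4)×3.392
The z_c×3.392 term appears on both sides and cancels. Collect the known terms of each column as K = Σ(ρt)_known − 3.392 × (depth of known layers): K_1 = 3.135492 − 3.392×3.47 = −8.634748; K_2 = 61.8674 − 3.392×(4.66 + 21.4) = −26.52812.
Balance: K_1 − x×(3.392 − 2.853) = K_2, so x = (K_1 − K_2)/(3.392 − 2.853) = 17.8934/0.539 = 33.2 km.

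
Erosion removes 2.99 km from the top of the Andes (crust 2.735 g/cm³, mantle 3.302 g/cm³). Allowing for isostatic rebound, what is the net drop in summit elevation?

0.513 km

Rebound u = e ρ_c/ρ_m = 2.99 km × 2.735/3.302 = 2.477 km.
Net surface drop = e − u = 2.99 km − 2.477 km = e (ρ_m − ρ_c)/ρ_m = 0.513 km.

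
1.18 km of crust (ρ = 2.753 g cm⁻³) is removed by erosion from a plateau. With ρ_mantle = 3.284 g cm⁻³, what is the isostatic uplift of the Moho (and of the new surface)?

0.989 km

Unloading: uplift u = e ρ_c/ρ_m = 1.18 km × 2.753/3.284 = 0.989 km.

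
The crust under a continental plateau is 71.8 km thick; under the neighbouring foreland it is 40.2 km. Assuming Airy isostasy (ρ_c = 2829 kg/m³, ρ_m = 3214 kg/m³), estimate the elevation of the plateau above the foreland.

Excess crust Δ = 71.8 km − 40.2 km = 31.6 km, split between elevation h and root r with h + r = Δ.
Airy balance ρ_c h = (ρ_m − ρ_c) r gives r = h ρ_c/(ρ_m − ρ_c), so h (1 + ρ_c/(ρ_m − ρ_c)) = Δ, i.e. h = Δ (ρ_m − ρ_c)/ρ_m.
h = 31.6 km × 385/3214 = 3.79 km.

3.79 km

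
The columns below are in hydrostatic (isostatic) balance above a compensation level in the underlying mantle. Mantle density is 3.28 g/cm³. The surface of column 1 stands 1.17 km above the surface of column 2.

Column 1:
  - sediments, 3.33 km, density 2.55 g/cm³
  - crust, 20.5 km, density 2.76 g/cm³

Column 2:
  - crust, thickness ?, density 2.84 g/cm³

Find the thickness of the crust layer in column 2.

Take the compensation level at the base of the deeper column (depth z_c below the surface of column 1) and equate Σ ρ_i t_i down to z_c; mantle fills any gap and the z_c terms cancel.
Column 1: 3.33×2.55 + 20.5×2.76 + (z_c − 23.83)×3.28
Column 2: 1.17×0 + x×2.84 + (z_c − 1.17 − 0 − x)×3.28
The z_c×3.28 term appears on both sides and cancels. Collect the known terms of each column as K = Σ(ρt)_known − 3.28 × (depth of known layers): K_1 = 65.0715 − 3.28×23.83 = −13.0909; K_2 = 0 − 3.28×(1.17 + 0) = −3.8376.
Balance: K_1 = K_2 − x×(3.28 − 2.84), so x = (K_2 − K_1)/(3.28 − 2.84) = 9.2533/0.44 = 21 km.

21 km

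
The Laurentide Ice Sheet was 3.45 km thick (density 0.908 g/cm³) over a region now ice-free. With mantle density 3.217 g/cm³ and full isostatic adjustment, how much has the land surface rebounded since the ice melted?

Removing the load lets mantle flow back in; uplift u satisfies ρ_ice t = ρ_m u.
u = t ρ_ice/ρ_m = 3.45 km × 0.908/3.217 = 0.974 km.

0.974 km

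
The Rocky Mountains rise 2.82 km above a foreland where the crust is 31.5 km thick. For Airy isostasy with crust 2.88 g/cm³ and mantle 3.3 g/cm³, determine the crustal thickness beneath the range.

53.7 km

Root depth r = h ρ_c / (ρ_m − ρ_c) = 2.82 km × 2.88 / 0.42 = 19.34 km.
Total thickness = T + h + r = 31.5 km + 2.82 km + 19.34 km = 53.7 km.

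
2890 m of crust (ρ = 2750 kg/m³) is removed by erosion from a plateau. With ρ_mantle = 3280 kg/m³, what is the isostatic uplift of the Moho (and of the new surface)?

Unloading: uplift u = e ρ_c/ρ_m = 2890 m × 2750/3280 = 2420 m.

2420 m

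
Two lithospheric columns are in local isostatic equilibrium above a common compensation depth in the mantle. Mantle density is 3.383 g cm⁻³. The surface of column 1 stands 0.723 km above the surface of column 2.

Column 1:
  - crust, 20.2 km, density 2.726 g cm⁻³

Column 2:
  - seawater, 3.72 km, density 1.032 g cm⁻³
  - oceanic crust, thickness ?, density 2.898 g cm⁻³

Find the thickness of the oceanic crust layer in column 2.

Take the compensation level at the base of the deeper column (depth z_c below the surface of column 1) and equate Σ ρ_i t_i down to z_c; mantle fills any gap and the z_c terms cancel.
Column 1: 20.2×2.726 + (z_c − 20.2)×3.383
Column 2: 0.723×0 + 3.72×1.032 + x×2.898 + (z_c − 0.723 − 3.72 − x)×3.383
The z_c×3.383 term appears on both sides and cancels. Collect the known terms of each column as K = Σ(ρt)_known − 3.383 × (depth of known layers): K_1 = 55.0652 − 3.383×20.2 = −13.2714; K_2 = 3.83904 − 3.383×(0.723 + 3.72) = −11.191629.
Balance: K_1 = K_2 − x×(3.383 − 2.898), so x = (K_2 − K_1)/(3.383 − 2.898) = 2.07977/0.485 = 4.29 km.

4.29 km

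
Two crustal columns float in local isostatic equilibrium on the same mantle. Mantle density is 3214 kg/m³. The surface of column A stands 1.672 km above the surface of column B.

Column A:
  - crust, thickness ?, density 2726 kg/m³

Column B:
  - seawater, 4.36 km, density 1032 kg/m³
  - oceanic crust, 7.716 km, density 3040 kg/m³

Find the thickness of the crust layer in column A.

Take the compensation level at the base of the deeper column (depth z_c below the surface of column A) and equate Σ ρ_i t_i down to z_c; mantle fills any gap and the z_c terms cancel.
Column A: x×2726 + (z_c − 0 − x)×3214
Column B: 1.672×0 + 4.36×1032 + 7.716×3040 + (z_c − 1.672 − 12.076)×3214
The z_c×3214 term appears on both sides and cancels. Collect the known terms of each column as K = Σ(ρt)_known − 3214 × (depth of known layers): K_A = 0 − 3214×0 = 0; K_B = 27956.16 − 3214×(1.672 + 12.076) = −16229.912.
Balance: K_A − x×(3214 − 2726) = K_B, so x = (K_A − K_B)/(3214 − 2726) = 16229.9/488 = 33.3 km.

33.3 km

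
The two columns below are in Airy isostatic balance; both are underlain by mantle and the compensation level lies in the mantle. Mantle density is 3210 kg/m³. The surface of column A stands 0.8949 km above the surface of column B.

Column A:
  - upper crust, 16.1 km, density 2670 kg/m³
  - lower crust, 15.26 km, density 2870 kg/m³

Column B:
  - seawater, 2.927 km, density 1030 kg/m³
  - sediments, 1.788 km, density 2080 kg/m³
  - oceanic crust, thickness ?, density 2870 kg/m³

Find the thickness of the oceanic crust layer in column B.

Take the compensation level at the base of the deeper column (depth z_c below the surface of column A) and equate Σ ρ_i t_i down to z_c; mantle fills any gap and the z_c terms cancel.
Column A: 16.1×2670 + 15.26×2870 + (z_c − 31.36)×3210
Column B: 0.8949×0 + 2.927×1030 + 1.788×2080 + x×2870 + (z_c − 0.8949 − 4.715 − x)×3210
The z_c×3210 term appears on both sides and cancels. Collect the known terms of each column as K = Σ(ρt)_known − 3210 × (depth of known layers): K_A = 86783.2 − 3210×31.36 = −13882.4; K_B = 6733.85 − 3210×(0.8949 + 4.715) = −11273.929.
Balance: K_A = K_B − x×(3210 − 2870), so x = (K_B − K_A)/(3210 − 2870) = 2608.47/340 = 7.67 km.

7.67 km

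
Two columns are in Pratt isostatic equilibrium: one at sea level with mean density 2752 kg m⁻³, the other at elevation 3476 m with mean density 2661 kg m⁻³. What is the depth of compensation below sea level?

102000 m

ρ_ref D = ρ (D + h) → D (ρ_ref − ρ) = ρ h.
D = ρ h/(ρ_ref − ρ) = 2661 × 3476 m/(2752 − 2661) = 102000 m.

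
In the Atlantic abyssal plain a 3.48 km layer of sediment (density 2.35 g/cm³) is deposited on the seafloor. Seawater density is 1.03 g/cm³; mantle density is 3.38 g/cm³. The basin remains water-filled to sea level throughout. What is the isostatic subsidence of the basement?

1.95 km

Submarine loading: the sediment displaces seawater, and the subsidence is in turn flooded, so s (ρ_m − ρ_w) = t (ρ_sed − ρ_w).
s = 3.48 km × (2.35 − 1.03) / (3.38 − 1.03) = 1.95 km.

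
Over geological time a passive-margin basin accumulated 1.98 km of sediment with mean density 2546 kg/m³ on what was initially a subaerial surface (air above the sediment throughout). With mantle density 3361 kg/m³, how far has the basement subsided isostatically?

1.5 km

Subaerial load: s = t ρ_sed / ρ_m = 1.98 km × 2546/3361 = 1.5 km.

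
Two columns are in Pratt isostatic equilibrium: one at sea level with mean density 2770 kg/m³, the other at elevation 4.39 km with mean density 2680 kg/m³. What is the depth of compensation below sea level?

ρ_ref D = ρ (D + h) → D (ρ_ref − ρ) = ρ h.
D = ρ h/(ρ_ref − ρ) = 2680 × 4.39 km/(2770 − 2680) = 131 km.

131 km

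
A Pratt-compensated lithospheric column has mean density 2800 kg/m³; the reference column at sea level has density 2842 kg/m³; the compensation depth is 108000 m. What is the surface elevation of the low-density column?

1620 m

ρ_ref D = ρ (D + h) → h = D (ρ_ref − ρ)/ρ.
h = 108000 m × (2842 − 2800)/2800 = 1620 m.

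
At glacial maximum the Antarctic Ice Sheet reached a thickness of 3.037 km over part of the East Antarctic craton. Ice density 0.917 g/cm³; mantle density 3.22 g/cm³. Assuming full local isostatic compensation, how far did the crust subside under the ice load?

0.865 km

By Archimedes' principle applied to the lithosphere: the ice load ρ_ice t is balanced by mantle displaced below, ρ_m s.
s = t ρ_ice / ρ_m = 3.037 km × 0.917/3.22 = 0.865 km.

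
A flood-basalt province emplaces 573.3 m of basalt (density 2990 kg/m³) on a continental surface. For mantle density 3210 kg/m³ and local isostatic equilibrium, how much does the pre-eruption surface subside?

Subaerial loading: s = t ρ_load / ρ_m.
s = 573.3 m × 2990/3210 = 534 m.

534 m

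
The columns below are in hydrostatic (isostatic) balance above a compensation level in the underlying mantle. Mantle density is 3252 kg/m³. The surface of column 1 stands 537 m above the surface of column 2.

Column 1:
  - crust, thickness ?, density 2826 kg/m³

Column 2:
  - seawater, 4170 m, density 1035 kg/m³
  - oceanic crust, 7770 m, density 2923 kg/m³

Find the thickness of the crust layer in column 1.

31800 m

Take the compensation level at the base of the deeper column (depth z_c below the surface of column 1) and equate Σ ρ_i t_i down to z_c; mantle fills any gap and the z_c terms cancel.
Column 1: x×2826 + (z_c − 0 − x)×3252
Column 2: 537×0 + 4170×1035 + 7770×2923 + (z_c − 537 − 11940)×3252
The z_c×3252 term appears on both sides and cancels. Collect the known terms of each column as K = Σ(ρt)_known − 3252 × (depth of known layers): K_1 = 0 − 3252×0 = 0; K_2 = 27027660 − 3252×(537 + 11940) = −13547544.
Balance: K_1 − x×(3252 − 2826) = K_2, so x = (K_1 − K_2)/(3252 − 2826) = 13547500/426 = 31800 m.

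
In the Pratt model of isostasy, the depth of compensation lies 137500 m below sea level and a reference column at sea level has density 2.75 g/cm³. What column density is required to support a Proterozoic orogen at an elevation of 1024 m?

2.73 g/cm³

Pratt balance: ρ_ref D = ρ (D + h).
ρ = ρ_ref D/(D + h) = 2.75 × 137500 m/(137500 m + 1024 m) = 2.73 g/cm³.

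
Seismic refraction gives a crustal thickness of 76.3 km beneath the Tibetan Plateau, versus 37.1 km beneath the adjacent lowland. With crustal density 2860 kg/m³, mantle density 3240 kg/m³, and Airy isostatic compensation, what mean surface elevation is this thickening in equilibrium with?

4.6 km

Excess crust Δ = 76.3 km − 37.1 km = 39.2 km, split between elevation h and root r with h + r = Δ.
Airy balance ρ_c h = (ρ_m − ρ_c) r gives r = h ρ_c/(ρ_m − ρ_c), so h (1 + ρ_c/(ρ_m − ρ_c)) = Δ, i.e. h = Δ (ρ_m − ρ_c)/ρ_m.
h = 39.2 km × 380/3240 = 4.6 km.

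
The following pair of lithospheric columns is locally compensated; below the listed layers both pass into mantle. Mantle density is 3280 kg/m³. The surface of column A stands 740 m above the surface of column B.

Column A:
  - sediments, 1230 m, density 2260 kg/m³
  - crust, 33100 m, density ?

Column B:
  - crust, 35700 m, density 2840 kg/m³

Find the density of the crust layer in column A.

2770 kg/m³

Take the compensation level at the base of the deeper column (depth z_c below the surface of column A) and equate Σ ρ_i t_i down to z_c; mantle fills any gap and the z_c terms cancel.
Column A: 1230×2260 + 33100×ρ + (z_c − 34330)×3280
Column B: 740×0 + 35700×2840 + (z_c − 740 − 35700)×3280
The z_c×3280 term appears on both sides and cancels. Collect the known terms of each column as K = Σ(ρt)_known − 3280 × (depth of known layers): K_A = 2779800 − 3280×34330 = −109822600; K_B = 101388000 − 3280×(740 + 35700) = −18135200.
Balance: K_A + 33100×ρ = K_B, so ρ = (K_B − K_A)/33100 = 91687400/33100 = 2770 kg/m³.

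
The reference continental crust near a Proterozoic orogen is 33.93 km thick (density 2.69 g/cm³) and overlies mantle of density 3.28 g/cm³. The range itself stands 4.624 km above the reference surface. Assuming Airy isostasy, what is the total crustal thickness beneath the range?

Root depth r = h ρ_c / (ρ_m − ρ_c) = 4.624 km × 2.69 / 0.59 = 21.08 km.
Total thickness = T + h + r = 33.93 km + 4.624 km + 21.08 km = 59.6 km.

59.6 km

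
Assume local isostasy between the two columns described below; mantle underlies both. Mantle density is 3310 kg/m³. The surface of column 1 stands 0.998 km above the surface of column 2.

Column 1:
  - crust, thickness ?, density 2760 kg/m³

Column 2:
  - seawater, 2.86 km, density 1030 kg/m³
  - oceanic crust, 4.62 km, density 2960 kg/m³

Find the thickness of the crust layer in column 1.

Take the compensation level at the base of the deeper column (depth z_c below the surface of column 1) and equate Σ ρ_i t_i down to z_c; mantle fills any gap and the z_c terms cancel.
Column 1: x×2760 + (z_c − 0 − x)×3310
Column 2: 0.998×0 + 2.86×1030 + 4.62×2960 + (z_c − 0.998 − 7.48)×3310
The z_c×3310 term appears on both sides and cancels. Collect the known terms of each column as K = Σ(ρt)_known − 3310 × (depth of known layers): K_1 = 0 − 3310×0 = 0; K_2 = 16621 − 3310×(0.998 + 7.48) = −11441.18.
Balance: K_1 − x×(3310 − 2760) = K_2, so x = (K_1 − K_2)/(3310 − 2760) = 11441.2/550 = 20.8 km.

20.8 km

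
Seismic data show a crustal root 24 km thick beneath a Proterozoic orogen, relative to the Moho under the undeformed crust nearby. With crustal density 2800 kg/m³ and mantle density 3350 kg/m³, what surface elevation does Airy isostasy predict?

4.71 km

For local isostatic compensation: ρ_c h = (ρ_m − ρ_c) r.
h = r (ρ_m − ρ_c) / ρ_c = 24 km × (3350 − 2800) / 2800 = 4.71 km.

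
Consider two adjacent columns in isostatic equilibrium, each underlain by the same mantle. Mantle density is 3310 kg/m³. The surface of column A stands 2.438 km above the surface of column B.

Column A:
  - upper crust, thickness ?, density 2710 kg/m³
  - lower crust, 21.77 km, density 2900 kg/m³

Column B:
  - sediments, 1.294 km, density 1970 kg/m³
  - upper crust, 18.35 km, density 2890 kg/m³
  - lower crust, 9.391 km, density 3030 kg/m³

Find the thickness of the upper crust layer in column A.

Take the compensation level at the base of the deeper column (depth z_c below the surface of column A) and equate Σ ρ_i t_i down to z_c; mantle fills any gap and the z_c terms cancel.
Column A: x×2710 + 21.77×2900 + (z_c − 21.77 − x)×3310
Column B: 2.438×0 + 1.294×1970 + 18.35×2890 + 9.391×3030 + (z_c − 2.438 − 29.035)×3310
The z_c×3310 term appears on both sides and cancels. Collect the known terms of each column as K = Σ(ρt)_known − 3310 × (depth of known layers): K_A = 63133 − 3310×21.77 = −8925.7; K_B = 84035.41 − 3310×(2.438 + 29.035) = −20140.22.
Balance: K_A − x×(3310 − 2710) = K_B, so x = (K_A − K_B)/(3310 − 2710) = 11214.5/600 = 18.7 km.

18.7 km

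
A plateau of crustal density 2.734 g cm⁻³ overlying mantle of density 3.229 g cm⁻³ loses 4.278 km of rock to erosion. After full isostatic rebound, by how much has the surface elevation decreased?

0.656 km

Rebound u = e ρ_c/ρ_m = 4.278 km × 2.734/3.229 = 3.622 km.
Net surface drop = e − u = 4.278 km − 3.622 km = e (ρ_m − ρ_c)/ρ_m = 0.656 km.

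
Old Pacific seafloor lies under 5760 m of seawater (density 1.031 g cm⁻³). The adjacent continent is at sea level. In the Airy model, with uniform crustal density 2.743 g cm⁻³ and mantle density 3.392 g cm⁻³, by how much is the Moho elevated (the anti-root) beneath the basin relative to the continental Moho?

15200 m

Equating mass per unit area of the two columns: replacing crust with seawater at the top is compensated by replacing crust with mantle at the base: d (ρ_c − ρ_w) = a (ρ_m − ρ_c).
a = d (ρ_c − ρ_w)/(ρ_m − ρ_c) = 5760 m × 1.712/0.649 = 15200 m.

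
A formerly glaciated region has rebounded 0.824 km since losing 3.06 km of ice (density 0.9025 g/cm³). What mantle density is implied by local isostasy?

ρ_m = ρ_ice t / u = 0.9025 × 3.06 km/0.824 km = 3.35 g/cm³.

3.35 g/cm³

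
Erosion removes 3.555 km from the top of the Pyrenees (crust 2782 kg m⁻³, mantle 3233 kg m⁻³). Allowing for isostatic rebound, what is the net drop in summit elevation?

Rebound u = e ρ_c/ρ_m = 3.555 km × 2782/3233 = 3.059 km.
Net surface drop = e − u = 3.555 km − 3.059 km = e (ρ_m − ρ_c)/ρ_m = 0.496 km.

0.496 km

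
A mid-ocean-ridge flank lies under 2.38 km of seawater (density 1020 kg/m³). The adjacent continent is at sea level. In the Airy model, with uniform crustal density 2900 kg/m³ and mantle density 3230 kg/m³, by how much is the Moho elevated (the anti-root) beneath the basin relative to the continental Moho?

In Airy isostatic equilibrium: replacing crust with seawater at the top is compensated by replacing crust with mantle at the base: d (ρ_c − ρ_w) = a (ρ_m − ρ_c).
a = d (ρ_c − ρ_w)/(ρ_m − ρ_c) = 2.38 km × 1880/330 = 13.6 km.

13.6 km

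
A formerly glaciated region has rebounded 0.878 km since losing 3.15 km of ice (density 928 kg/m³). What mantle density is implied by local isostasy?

ρ_m = ρ_ice t / u = 928 × 3.15 km/0.878 km = 3330 kg/m³.

3330 kg/m³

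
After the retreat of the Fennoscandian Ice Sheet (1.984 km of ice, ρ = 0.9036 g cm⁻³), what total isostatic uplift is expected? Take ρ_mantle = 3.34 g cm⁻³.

Removing the load lets mantle flow back in; uplift u satisfies ρ_ice t = ρ_m u.
u = t ρ_ice/ρ_m = 1.984 km × 0.9036/3.34 = 0.537 km.

0.537 km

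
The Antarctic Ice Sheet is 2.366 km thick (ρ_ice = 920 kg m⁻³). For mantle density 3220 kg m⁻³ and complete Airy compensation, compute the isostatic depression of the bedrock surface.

Balancing pressure at the compensation depth: the ice load ρ_ice t is balanced by mantle displaced below, ρ_m s.
s = t ρ_ice / ρ_m = 2.366 km × 920/3220 = 0.676 km.

0.676 km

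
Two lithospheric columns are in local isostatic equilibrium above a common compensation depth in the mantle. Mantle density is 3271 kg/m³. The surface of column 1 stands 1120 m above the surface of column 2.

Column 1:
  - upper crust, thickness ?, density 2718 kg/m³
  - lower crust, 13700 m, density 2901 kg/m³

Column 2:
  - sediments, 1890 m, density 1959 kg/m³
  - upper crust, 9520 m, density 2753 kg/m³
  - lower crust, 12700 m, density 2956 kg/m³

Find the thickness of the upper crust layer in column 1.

Take the compensation level at the base of the deeper column (depth z_c below the surface of column 1) and equate Σ ρ_i t_i down to z_c; mantle fills any gap and the z_c terms cancel.
Column 1: x×2718 + 13700×2901 + (z_c − 13700 − x)×3271
Column 2: 1120×0 + 1890×1959 + 9520×2753 + 12700×2956 + (z_c − 1120 − 24110)×3271
The z_c×3271 term appears on both sides and cancels. Collect the known terms of each column as K = Σ(ρt)_known − 3271 × (depth of known layers): K_1 = 39743700 − 3271×13700 = −5069000; K_2 = 67452270 − 3271×(1120 + 24110) = −15075060.
Balance: K_1 − x×(3271 − 2718) = K_2, so x = (K_1 − K_2)/(3271 − 2718) = 10006100/553 = 18100 m.

18100 m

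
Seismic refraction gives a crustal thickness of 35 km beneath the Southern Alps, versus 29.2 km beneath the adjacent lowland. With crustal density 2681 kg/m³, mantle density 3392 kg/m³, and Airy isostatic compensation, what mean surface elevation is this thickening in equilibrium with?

1.22 km

Excess crust Δ = 35 km − 29.2 km = 5.8 km, split between elevation h and root r with h + r = Δ.
Airy balance ρ_c h = (ρ_m − ρ_c) r gives r = h ρ_c/(ρ_m − ρ_c), so h (1 + ρ_c/(ρ_m − ρ_c)) = Δ, i.e. h = Δ (ρ_m − ρ_c)/ρ_m.
h = 5.8 km × 711/3392 = 1.22 km.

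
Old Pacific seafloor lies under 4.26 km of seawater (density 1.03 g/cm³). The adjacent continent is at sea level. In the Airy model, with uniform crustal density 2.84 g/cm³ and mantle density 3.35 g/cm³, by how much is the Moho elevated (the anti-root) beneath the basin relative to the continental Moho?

15.1 km

Equating mass per unit area of the two columns: replacing crust with seawater at the top is compensated by replacing crust with mantle at the base: d (ρ_c − ρ_w) = a (ρ_m − ρ_c).
a = d (ρ_c − ρ_w)/(ρ_m − ρ_c) = 4.26 km × 1.81/0.51 = 15.1 km.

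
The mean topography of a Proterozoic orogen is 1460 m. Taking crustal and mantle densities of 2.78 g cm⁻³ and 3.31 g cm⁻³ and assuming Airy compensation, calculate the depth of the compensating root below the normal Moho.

Balancing pressure at the compensation depth: the weight of the topography is balanced by the buoyancy of the root, ρ_c h = (ρ_m − ρ_c) r.
r = h · ρ_c / (ρ_m − ρ_c) = 1460 m × 2.78 / (3.31 − 2.78) = 7660 m.

7660 m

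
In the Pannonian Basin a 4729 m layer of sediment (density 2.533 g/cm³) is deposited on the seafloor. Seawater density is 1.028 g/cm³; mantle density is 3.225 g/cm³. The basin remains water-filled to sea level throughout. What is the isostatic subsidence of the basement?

Submarine loading: the sediment displaces seawater, and the subsidence is in turn flooded, so s (ρ_m − ρ_w) = t (ρ_sed − ρ_w).
s = 4729 m × (2.533 − 1.028) / (3.225 − 1.028) = 3240 m.

3240 m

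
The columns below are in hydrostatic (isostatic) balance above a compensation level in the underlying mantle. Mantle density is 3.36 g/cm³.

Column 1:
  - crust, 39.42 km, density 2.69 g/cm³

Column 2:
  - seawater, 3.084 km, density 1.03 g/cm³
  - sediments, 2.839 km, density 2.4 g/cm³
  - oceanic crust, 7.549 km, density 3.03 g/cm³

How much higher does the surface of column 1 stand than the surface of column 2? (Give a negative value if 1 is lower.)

For any compensation level in the mantle, the mantle terms cancel and isostasy reduces to e = (Σt_1 − Σt_2) − (Σ(ρt)_1 − Σ(ρt)_2) / ρ_m.
Σt_1 = 39.42 km; Σt_2 = 13.472 km; Σ(ρt)_1 = 106.0398; Σ(ρt)_2 = 32.86359 (in km·g/cm³).
e = (39.42 − 13.472) − (106.0398 − 32.86359) / 3.36 = 4.17 km.

4.17 km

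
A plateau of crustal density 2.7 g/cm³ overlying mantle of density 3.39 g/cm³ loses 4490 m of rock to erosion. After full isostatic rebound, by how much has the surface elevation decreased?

914 m

Rebound u = e ρ_c/ρ_m = 4490 m × 2.7/3.39 = 3576 m.
Net surface drop = e − u = 4490 m − 3576 m = e (ρ_m − ρ_c)/ρ_m = 914 m.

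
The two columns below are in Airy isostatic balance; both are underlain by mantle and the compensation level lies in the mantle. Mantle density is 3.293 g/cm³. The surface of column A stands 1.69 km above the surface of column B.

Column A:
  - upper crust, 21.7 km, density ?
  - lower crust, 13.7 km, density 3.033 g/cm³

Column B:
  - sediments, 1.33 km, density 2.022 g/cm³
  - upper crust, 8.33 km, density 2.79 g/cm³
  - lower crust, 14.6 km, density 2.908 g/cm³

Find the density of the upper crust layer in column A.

Take the compensation level at the base of the deeper column (depth z_c below the surface of column A) and equate Σ ρ_i t_i down to z_c; mantle fills any gap and the z_c terms cancel.
Column A: 21.7×ρ + 13.7×3.033 + (z_c − 35.4)×3.293
Column B: 1.69×0 + 1.33×2.022 + 8.33×2.79 + 14.6×2.908 + (z_c − 1.69 − 24.26)×3.293
The z_c×3.293 term appears on both sides and cancels. Collect the known terms of each column as K = Σ(ρt)_known − 3.293 × (depth of known layers): K_A = 41.5521 − 3.293×35.4 = −75.0201; K_B = 68.38676 − 3.293×(1.69 + 24.26) = −17.06659.
Balance: K_A + 21.7×ρ = K_B, so ρ = (K_B − K_A)/21.7 = 57.9535/21.7 = 2.67 g/cm³.

2.67 g/cm³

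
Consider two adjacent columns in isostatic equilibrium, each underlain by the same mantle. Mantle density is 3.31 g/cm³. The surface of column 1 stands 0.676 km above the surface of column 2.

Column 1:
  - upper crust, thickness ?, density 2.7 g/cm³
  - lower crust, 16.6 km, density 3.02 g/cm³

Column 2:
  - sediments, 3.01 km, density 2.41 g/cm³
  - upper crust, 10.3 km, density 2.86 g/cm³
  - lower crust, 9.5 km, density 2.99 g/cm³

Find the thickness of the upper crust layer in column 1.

Take the compensation level at the base of the deeper column (depth z_c below the surface of column 1) and equate Σ ρ_i t_i down to z_c; mantle fills any gap and the z_c terms cancel.
Column 1: x×2.7 + 16.6×3.02 + (z_c − 16.6 − x)×3.31
Column 2: 0.676×0 + 3.01×2.41 + 10.3×2.86 + 9.5×2.99 + (z_c − 0.676 − 22.81)×3.31
The z_c×3.31 term appears on both sides and cancels. Collect the known terms of each column as K = Σ(ρt)_known − 3.31 × (depth of known layers): K_1 = 50.132 − 3.31×16.6 = −4.814; K_2 = 65.1171 − 3.31×(0.676 + 22.81) = −12.62156.
Balance: K_1 − x×(3.31 − 2.7) = K_2, so x = (K_1 − K_2)/(3.31 − 2.7) = 7.80756/0.61 = 12.8 km.

12.8 km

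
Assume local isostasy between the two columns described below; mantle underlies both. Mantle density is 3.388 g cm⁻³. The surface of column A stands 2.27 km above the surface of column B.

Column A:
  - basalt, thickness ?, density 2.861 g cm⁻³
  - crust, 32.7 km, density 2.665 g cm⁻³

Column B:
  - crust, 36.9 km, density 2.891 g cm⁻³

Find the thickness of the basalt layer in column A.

4.53 km

Take the compensation level at the base of the deeper column (depth z_c below the surface of column A) and equate Σ ρ_i t_i down to z_c; mantle fills any gap and the z_c terms cancel.
Column A: x×2.861 + 32.7×2.665 + (z_c − 32.7 − x)×3.388
Column B: 2.27×0 + 36.9×2.891 + (z_c − 2.27 − 36.9)×3.388
The z_c×3.388 term appears on both sides and cancels. Collect the known terms of each column as K = Σ(ρt)_known − 3.388 × (depth of known layers): K_A = 87.1455 − 3.388×32.7 = −23.6421; K_B = 106.6779 − 3.388×(2.27 + 36.9) = −26.03006.
Balance: K_A − x×(3.388 − 2.861) = K_B, so x = (K_A − K_B)/(3.388 − 2.861) = 2.38796/0.527 = 4.53 km.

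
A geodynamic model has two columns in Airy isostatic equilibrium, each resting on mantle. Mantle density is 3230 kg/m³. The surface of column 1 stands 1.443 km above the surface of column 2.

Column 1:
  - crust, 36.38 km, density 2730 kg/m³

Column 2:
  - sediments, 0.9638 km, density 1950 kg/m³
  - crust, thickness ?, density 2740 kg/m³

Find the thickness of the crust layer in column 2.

25.1 km

Take the compensation level at the base of the deeper column (depth z_c below the surface of column 1) and equate Σ ρ_i t_i down to z_c; mantle fills any gap and the z_c terms cancel.
Column 1: 36.38×2730 + (z_c − 36.38)×3230
Column 2: 1.443×0 + 0.9638×1950 + x×2740 + (z_c − 1.443 − 0.9638 − x)×3230
The z_c×3230 term appears on both sides and cancels. Collect the known terms of each column as K = Σ(ρt)_known − 3230 × (depth of known layers): K_1 = 99317.4 − 3230×36.38 = −18190; K_2 = 1879.41 − 3230×(1.443 + 0.9638) = −5894.554.
Balance: K_1 = K_2 − x×(3230 − 2740), so x = (K_2 − K_1)/(3230 − 2740) = 12295.4/490 = 25.1 km.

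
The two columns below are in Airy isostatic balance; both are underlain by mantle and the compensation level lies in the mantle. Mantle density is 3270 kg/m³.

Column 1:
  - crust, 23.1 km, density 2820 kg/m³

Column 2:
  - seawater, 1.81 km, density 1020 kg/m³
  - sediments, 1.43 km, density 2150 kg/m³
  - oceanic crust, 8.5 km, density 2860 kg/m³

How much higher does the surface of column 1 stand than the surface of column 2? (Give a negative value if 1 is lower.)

For any compensation level in the mantle, the mantle terms cancel and isostasy reduces to e = (Σt_1 − Σt_2) − (Σ(ρt)_1 − Σ(ρt)_2) / ρ_m.
Σt_1 = 23.1 km; Σt_2 = 11.74 km; Σ(ρt)_1 = 65142; Σ(ρt)_2 = 29230.7 (in km·kg/m³).
e = (23.1 − 11.74) − (65142 − 29230.7) / 3270 = 0.378 km.

0.378 km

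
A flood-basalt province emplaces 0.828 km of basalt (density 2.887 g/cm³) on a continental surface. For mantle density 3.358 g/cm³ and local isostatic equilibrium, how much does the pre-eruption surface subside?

Subaerial loading: s = t ρ_load / ρ_m.
s = 0.828 km × 2.887/3.358 = 0.712 km.

0.712 km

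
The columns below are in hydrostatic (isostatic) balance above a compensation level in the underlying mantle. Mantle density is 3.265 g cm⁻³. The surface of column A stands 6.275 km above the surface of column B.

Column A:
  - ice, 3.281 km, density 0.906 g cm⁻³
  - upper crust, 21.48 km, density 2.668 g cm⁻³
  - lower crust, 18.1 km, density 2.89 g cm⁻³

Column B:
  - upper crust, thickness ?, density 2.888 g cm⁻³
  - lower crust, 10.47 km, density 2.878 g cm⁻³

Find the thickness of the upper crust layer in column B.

7.46 km

Take the compensation level at the base of the deeper column (depth z_c below the surface of column A) and equate Σ ρ_i t_i down to z_c; mantle fills any gap and the z_c terms cancel.
Column A: 3.281×0.906 + 21.48×2.668 + 18.1×2.89 + (z_c − 42.861)×3.265
Column B: 6.275×0 + x×2.888 + 10.47×2.878 + (z_c − 6.275 − 10.47 − x)×3.265
The z_c×3.265 term appears on both sides and cancels. Collect the known terms of each column as K = Σ(ρt)_known − 3.265 × (depth of known layers): K_A = 112.590226 − 3.265×42.861 = −27.350939; K_B = 30.13266 − 3.265×(6.275 + 10.47) = −24.539765.
Balance: K_A = K_B − x×(3.265 − 2.888), so x = (K_B − K_A)/(3.265 − 2.888) = 2.81117/0.377 = 7.46 km.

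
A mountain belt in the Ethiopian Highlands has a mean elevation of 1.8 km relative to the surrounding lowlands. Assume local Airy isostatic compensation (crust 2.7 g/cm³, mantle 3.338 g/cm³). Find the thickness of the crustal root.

7.62 km

Isostatic balance requires: the weight of the topography is balanced by the buoyancy of the root, ρ_c h = (ρ_m − ρ_c) r.
r = h · ρ_c / (ρ_m − ρ_c) = 1.8 km × 2.7 / (3.338 − 2.7) = 7.62 km.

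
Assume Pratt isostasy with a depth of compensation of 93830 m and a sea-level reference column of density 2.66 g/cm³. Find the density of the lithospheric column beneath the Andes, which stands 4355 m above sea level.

Pratt balance: ρ_ref D = ρ (D + h).
ρ = ρ_ref D/(D + h) = 2.66 × 93830 m/(93830 m + 4355 m) = 2.54 g/cm³.

2.54 g/cm³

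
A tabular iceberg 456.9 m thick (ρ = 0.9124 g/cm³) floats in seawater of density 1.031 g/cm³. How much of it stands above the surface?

Floating equilibrium: submerged depth d = t ρ_obj/ρ_fluid = 456.9 m × 0.9124/1.031 = 404.3 m.
Freeboard = t − d = 456.9 m − 404.3 m = 52.6 m.

52.6 m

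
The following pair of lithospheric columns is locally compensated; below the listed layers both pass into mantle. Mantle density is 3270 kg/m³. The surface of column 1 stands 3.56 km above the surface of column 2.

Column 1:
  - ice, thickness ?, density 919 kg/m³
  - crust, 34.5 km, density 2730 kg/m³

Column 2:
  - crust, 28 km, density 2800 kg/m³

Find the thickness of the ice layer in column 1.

Take the compensation level at the base of the deeper column (depth z_c below the surface of column 1) and equate Σ ρ_i t_i down to z_c; mantle fills any gap and the z_c terms cancel.
Column 1: x×919 + 34.5×2730 + (z_c − 34.5 − x)×3270
Column 2: 3.56×0 + 28×2800 + (z_c − 3.56 − 28)×3270
The z_c×3270 term appears on both sides and cancels. Collect the known terms of each column as K = Σ(ρt)_known − 3270 × (depth of known layers): K_1 = 94185 − 3270×34.5 = −18630; K_2 = 78400 − 3270×(3.56 + 28) = −24801.2.
Balance: K_1 − x×(3270 − 919) = K_2, so x = (K_1 − K_2)/(3270 − 919) = 6171.2/2351 = 2.62 km.

2.62 km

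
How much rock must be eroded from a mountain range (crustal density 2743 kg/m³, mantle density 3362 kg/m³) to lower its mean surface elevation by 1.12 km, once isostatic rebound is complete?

Net drop Δ = e − u = e − e ρ_c/ρ_m = e (ρ_m − ρ_c)/ρ_m.
e = Δ ρ_m/(ρ_m − ρ_c) = 1.12 km × 3362/619 = 6.08 km.

6.08 km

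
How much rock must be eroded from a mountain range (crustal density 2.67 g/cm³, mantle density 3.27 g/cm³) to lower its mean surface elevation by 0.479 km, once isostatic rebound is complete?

Net drop Δ = e − u = e − e ρ_c/ρ_m = e (ρ_m − ρ_c)/ρ_m.
e = Δ ρ_m/(ρ_m − ρ_c) = 0.479 km × 3.27/0.6 = 2.61 km.

2.61 km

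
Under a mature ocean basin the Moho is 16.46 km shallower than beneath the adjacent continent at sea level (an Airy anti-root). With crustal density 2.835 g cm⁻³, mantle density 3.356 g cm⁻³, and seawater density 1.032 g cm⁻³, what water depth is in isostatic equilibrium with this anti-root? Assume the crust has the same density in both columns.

Replacing a thickness d of crust by seawater at the top must be balanced by replacing crust with mantle at the base: d (ρ_c − ρ_w) = a (ρ_m − ρ_c).
d = a (ρ_m − ρ_c)/(ρ_c − ρ_w) = 16.46 km × 0.521/1.803 = 4.76 km.

4.76 km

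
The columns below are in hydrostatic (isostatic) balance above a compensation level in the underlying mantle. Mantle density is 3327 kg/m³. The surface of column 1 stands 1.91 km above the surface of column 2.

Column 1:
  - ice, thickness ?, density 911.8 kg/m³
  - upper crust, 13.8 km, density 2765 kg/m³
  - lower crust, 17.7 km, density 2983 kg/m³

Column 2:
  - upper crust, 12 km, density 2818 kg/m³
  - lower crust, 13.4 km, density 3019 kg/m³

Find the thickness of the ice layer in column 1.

Take the compensation level at the base of the deeper column (depth z_c below the surface of column 1) and equate Σ ρ_i t_i down to z_c; mantle fills any gap and the z_c terms cancel.
Column 1: x×911.8 + 13.8×2765 + 17.7×2983 + (z_c − 31.5 − x)×3327
Column 2: 1.91×0 + 12×2818 + 13.4×3019 + (z_c − 1.91 − 25.4)×3327
The z_c×3327 term appears on both sides and cancels. Collect the known terms of each column as K = Σ(ρt)_known − 3327 × (depth of known layers): K_1 = 90956.1 − 3327×31.5 = −13844.4; K_2 = 74270.6 − 3327×(1.91 + 25.4) = −16589.77.
Balance: K_1 − x×(3327 − 911.8) = K_2, so x = (K_1 − K_2)/(3327 − 911.8) = 2745.37/2415.2 = 1.14 km.

1.14 km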